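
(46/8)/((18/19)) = 437/72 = 6.07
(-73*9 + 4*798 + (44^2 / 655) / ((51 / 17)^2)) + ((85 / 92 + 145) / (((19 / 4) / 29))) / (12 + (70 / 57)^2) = 15479066971289 / 5950554480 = 2601.28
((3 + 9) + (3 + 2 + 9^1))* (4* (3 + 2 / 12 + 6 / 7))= 8788 / 21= 418.48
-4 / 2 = -2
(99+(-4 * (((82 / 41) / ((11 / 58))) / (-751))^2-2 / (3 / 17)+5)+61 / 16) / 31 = 316035940799 / 101547252048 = 3.11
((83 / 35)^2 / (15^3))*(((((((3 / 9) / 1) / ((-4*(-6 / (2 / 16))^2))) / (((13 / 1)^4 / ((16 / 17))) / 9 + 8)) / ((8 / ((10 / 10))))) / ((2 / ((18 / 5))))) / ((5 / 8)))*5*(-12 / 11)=6889 / 196744028250000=0.00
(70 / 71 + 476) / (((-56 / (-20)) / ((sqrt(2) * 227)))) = 2745565 * sqrt(2) / 71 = 54687.54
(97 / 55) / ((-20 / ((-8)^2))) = -1552 / 275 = -5.64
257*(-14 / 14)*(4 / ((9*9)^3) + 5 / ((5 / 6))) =-819483050 / 531441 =-1542.00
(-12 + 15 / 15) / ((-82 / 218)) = 1199 / 41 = 29.24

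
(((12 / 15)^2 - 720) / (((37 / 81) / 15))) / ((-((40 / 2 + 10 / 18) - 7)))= 19665504 / 11285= 1742.62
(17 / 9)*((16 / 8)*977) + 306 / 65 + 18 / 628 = 678849401 / 183690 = 3695.63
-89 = -89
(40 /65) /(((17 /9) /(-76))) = -5472 /221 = -24.76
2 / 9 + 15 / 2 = 139 / 18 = 7.72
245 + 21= 266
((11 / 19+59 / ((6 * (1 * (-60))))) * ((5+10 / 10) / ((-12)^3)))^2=8059921 / 3880584806400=0.00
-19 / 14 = -1.36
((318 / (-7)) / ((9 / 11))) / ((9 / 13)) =-15158 / 189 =-80.20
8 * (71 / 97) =568 / 97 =5.86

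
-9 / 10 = -0.90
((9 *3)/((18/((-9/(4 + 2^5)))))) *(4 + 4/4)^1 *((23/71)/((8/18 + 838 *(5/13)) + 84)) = -8073/5406224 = -0.00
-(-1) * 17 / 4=17 / 4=4.25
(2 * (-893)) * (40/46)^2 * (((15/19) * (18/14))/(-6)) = 846000/3703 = 228.46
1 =1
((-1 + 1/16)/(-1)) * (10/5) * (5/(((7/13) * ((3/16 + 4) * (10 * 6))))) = 0.07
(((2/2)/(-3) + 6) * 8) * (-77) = -10472/3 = -3490.67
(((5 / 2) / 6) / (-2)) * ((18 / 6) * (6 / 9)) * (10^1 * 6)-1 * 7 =-32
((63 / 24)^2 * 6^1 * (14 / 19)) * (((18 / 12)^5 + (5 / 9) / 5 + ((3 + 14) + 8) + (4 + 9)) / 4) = 13544727 / 38912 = 348.09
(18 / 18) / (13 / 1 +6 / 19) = 0.08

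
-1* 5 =-5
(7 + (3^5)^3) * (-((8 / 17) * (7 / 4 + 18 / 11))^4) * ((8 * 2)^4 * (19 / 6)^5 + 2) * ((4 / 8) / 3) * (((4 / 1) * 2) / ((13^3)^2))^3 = -13354553362781080780858212352 / 9113424726738566724177419365491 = -0.00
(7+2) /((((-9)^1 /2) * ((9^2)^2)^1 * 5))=-2 /32805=-0.00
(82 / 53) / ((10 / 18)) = 738 / 265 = 2.78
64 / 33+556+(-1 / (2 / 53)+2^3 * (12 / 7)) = 251861 / 462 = 545.15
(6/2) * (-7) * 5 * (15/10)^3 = -2835/8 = -354.38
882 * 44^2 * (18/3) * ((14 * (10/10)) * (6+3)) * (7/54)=167340096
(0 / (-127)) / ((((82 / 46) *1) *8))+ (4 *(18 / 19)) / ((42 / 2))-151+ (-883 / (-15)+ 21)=-141551 / 1995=-70.95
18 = 18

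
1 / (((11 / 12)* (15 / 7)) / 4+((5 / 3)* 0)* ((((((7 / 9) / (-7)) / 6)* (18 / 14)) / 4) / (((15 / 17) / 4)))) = 2.04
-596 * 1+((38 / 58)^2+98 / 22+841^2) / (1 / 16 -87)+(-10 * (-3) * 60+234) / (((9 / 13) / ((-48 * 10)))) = -18259526203252 / 12868141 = -1418971.57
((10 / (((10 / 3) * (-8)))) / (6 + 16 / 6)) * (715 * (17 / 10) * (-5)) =8415 / 32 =262.97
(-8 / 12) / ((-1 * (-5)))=-2 / 15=-0.13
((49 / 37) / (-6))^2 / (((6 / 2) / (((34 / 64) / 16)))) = 40817 / 75700224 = 0.00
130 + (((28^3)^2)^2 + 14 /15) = 3483273976338188204 /15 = 232218265089212546.93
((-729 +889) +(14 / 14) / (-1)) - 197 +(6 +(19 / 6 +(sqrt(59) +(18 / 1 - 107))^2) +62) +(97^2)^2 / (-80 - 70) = -14554551 / 25 - 178 * sqrt(59) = -583549.28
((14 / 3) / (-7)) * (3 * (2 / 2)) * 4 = -8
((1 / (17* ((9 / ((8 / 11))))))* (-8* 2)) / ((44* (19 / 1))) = -32 / 351747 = -0.00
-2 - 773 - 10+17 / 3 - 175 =-2863 / 3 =-954.33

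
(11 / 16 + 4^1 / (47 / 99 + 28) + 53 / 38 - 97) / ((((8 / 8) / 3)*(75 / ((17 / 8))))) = -1380771637 / 171395200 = -8.06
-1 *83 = -83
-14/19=-0.74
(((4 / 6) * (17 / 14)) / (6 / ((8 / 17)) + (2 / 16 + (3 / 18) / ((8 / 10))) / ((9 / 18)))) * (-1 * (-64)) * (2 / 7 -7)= -204544 / 7889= -25.93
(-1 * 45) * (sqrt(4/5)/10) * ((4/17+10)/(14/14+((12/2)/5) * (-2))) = 1566 * sqrt(5)/119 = 29.43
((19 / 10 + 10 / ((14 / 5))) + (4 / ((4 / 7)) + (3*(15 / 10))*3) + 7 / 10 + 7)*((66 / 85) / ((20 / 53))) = 4122393 / 59500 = 69.28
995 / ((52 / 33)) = 32835 / 52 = 631.44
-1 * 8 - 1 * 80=-88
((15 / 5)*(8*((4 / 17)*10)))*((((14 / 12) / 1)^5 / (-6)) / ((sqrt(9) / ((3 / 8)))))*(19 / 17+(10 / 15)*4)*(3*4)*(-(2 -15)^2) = 2740969595 / 140454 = 19515.07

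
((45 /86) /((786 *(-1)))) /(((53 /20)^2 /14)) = -21000 /15823097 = -0.00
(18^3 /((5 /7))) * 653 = 26658072 /5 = 5331614.40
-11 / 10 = -1.10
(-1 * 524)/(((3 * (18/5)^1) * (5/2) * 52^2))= -0.01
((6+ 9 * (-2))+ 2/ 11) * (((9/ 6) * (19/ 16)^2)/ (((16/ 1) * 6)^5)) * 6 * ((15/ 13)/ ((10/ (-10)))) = 9025/ 425201762304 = 0.00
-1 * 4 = -4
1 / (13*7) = 1 / 91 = 0.01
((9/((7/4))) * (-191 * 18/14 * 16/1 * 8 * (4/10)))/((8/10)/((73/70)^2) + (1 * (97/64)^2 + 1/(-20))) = -345799221313536/15950847941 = -21679.05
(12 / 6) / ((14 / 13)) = 13 / 7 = 1.86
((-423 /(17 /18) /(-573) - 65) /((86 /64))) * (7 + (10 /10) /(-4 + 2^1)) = -43371536 /139621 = -310.64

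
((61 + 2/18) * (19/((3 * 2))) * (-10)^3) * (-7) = 36575000/27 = 1354629.63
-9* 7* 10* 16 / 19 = -10080 / 19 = -530.53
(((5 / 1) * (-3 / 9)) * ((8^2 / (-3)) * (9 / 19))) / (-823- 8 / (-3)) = -960 / 46759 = -0.02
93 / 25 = 3.72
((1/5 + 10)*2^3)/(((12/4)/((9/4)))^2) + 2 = 479/10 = 47.90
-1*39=-39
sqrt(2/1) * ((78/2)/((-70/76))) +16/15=16/15 - 1482 * sqrt(2)/35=-58.82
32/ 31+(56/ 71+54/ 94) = 247803/ 103447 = 2.40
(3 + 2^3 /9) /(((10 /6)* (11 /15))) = 35 /11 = 3.18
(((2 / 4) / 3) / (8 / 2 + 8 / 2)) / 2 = 0.01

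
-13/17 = -0.76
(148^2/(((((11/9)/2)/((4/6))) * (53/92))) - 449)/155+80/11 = 24577449/90365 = 271.98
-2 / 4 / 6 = -1 / 12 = -0.08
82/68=41/34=1.21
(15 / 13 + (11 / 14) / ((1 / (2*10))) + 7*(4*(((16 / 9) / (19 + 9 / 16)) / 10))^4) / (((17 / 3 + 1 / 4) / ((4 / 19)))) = 966620680409914243312 / 1610495414324088508125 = 0.60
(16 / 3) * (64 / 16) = 64 / 3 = 21.33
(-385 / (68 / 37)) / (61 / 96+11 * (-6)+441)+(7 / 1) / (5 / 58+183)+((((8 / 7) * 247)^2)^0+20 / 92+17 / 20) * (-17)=-15257155118983 / 427789479340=-35.67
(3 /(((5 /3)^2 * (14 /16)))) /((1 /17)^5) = 306689112 /175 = 1752509.21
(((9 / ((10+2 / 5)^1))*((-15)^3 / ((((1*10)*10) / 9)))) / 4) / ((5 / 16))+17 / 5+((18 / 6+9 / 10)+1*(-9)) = -211.99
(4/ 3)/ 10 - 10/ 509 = 868/ 7635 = 0.11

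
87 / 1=87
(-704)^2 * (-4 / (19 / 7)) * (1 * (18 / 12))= -20815872 / 19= -1095572.21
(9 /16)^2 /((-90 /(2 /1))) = -0.01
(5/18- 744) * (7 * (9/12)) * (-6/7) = 13387/4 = 3346.75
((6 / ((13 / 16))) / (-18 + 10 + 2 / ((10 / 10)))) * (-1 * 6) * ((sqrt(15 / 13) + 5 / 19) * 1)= 480 / 247 + 96 * sqrt(195) / 169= 9.88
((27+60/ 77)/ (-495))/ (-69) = 0.00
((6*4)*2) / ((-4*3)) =-4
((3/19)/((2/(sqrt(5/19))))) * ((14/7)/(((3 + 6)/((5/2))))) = 5 * sqrt(95)/2166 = 0.02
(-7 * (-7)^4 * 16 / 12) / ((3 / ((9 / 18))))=-33614 / 9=-3734.89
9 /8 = 1.12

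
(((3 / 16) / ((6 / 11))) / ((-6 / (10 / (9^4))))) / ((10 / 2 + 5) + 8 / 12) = -55 / 6718464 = -0.00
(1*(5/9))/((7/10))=0.79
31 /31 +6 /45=17 /15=1.13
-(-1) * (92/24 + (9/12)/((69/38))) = 293/69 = 4.25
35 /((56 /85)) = 425 /8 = 53.12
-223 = -223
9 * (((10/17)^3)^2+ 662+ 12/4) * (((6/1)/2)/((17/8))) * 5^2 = 86683410279000/410338673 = 211248.45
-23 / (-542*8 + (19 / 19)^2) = 23 / 4335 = 0.01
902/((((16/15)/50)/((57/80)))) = 1928025/64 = 30125.39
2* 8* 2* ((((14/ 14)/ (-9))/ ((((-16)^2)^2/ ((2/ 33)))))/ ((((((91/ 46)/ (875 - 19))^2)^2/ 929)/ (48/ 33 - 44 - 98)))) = 3371721011825354316416/ 224034397587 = 15050014855.49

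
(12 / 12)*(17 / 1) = 17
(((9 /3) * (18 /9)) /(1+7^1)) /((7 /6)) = 9 /14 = 0.64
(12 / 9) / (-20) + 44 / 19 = 641 / 285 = 2.25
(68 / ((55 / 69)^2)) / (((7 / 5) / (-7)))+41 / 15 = -966283 / 1815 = -532.39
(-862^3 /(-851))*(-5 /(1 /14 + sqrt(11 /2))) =44835274960 /916527-313846924720*sqrt(22) /916527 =-1557223.40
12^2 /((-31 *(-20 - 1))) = 48 /217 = 0.22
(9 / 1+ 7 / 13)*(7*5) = 4340 / 13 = 333.85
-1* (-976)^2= -952576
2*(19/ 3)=38/ 3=12.67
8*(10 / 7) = 80 / 7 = 11.43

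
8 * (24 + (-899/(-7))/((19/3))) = 47112/133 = 354.23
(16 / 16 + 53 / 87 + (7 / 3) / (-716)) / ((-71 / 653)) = -65324161 / 4422732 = -14.77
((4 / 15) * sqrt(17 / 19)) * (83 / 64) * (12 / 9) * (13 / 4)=1079 * sqrt(323) / 13680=1.42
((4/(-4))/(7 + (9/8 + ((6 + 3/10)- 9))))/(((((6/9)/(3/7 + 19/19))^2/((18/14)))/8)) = -648000/74431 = -8.71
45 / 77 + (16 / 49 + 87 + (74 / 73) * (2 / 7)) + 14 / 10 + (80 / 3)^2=1417752121 / 1770615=800.71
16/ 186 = 8/ 93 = 0.09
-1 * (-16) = 16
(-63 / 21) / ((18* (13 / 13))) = -1 / 6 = -0.17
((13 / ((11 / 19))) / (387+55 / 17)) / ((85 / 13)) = 3211 / 364870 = 0.01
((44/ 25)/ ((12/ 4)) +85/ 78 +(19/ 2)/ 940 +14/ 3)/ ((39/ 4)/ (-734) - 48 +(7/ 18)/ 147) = -0.13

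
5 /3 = 1.67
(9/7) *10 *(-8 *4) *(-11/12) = 2640/7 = 377.14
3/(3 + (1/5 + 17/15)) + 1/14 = 139/182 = 0.76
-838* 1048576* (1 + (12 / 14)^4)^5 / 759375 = -10015.53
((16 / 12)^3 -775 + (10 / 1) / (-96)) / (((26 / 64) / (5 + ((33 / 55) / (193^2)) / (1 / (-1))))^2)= -18526785908280202496 / 158277693714075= -117052.41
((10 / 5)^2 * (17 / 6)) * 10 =340 / 3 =113.33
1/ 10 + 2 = 21/ 10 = 2.10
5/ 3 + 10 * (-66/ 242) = -35/ 33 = -1.06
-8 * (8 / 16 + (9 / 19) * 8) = -652 / 19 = -34.32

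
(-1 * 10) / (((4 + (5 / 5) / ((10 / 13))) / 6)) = -600 / 53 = -11.32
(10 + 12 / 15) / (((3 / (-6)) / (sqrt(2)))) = -108 * sqrt(2) / 5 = -30.55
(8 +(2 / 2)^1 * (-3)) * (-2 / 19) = -0.53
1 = 1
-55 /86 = -0.64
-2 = -2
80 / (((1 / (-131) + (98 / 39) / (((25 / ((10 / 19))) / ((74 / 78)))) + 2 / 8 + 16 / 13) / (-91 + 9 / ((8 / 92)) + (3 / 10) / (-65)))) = 75687423552 / 115339073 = 656.22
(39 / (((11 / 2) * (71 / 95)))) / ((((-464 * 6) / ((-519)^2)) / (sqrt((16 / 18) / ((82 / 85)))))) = -881.17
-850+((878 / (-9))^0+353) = -496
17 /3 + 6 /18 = 6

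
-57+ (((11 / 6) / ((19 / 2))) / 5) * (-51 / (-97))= -525068 / 9215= -56.98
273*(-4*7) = -7644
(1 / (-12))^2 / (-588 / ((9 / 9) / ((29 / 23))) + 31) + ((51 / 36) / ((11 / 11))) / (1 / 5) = 16665757 / 2352816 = 7.08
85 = 85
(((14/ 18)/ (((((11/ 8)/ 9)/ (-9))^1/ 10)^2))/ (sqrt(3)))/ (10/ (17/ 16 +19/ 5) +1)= 4234809600 * sqrt(3)/ 143869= 50983.22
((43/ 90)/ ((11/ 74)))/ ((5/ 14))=22274/ 2475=9.00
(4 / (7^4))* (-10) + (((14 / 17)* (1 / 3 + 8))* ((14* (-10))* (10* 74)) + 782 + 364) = -86919933194 / 122451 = -709834.41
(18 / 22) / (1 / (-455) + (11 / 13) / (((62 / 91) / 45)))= 253890 / 17341643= 0.01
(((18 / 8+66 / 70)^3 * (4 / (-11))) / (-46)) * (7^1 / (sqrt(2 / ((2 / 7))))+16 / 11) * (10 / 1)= 89314623 / 23864225+89314623 * sqrt(7) / 34711600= 10.55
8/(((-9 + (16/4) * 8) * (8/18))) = 18/23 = 0.78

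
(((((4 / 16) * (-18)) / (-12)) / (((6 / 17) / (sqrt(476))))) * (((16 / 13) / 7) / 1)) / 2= 17 * sqrt(119) / 91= 2.04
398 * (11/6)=2189/3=729.67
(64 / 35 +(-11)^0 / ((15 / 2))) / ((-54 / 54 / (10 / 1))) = -412 / 21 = -19.62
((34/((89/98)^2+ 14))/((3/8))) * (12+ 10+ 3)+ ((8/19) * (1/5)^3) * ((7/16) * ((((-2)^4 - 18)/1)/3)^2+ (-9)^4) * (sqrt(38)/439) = 472406 * sqrt(38)/9383625+ 65307200/427131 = 153.21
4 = 4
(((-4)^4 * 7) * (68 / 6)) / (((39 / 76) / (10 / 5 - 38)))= -18522112 / 13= -1424777.85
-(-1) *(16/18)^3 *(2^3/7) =4096/5103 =0.80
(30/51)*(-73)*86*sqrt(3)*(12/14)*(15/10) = -565020*sqrt(3)/119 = -8223.89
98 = 98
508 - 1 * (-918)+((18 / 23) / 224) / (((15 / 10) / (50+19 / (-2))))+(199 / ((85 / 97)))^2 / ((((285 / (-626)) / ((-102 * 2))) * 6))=1202155337209343 / 312018000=3852839.70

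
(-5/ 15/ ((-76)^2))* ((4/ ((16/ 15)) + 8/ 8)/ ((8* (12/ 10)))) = -5/ 175104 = -0.00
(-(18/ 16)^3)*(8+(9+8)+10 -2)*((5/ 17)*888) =-13351635/ 1088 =-12271.72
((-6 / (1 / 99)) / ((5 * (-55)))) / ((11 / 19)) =1026 / 275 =3.73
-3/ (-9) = 1/ 3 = 0.33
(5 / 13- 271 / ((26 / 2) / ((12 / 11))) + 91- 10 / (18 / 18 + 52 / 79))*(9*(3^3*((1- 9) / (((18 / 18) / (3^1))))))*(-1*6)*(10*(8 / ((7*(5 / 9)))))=5910195829248 / 131131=45070927.77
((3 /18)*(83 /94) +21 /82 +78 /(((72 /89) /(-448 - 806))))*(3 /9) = -2795832581 /69372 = -40302.03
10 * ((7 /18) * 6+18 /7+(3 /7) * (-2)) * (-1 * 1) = -850 /21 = -40.48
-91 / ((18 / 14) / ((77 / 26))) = -3773 / 18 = -209.61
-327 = -327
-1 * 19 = -19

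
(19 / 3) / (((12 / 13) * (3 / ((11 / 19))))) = 143 / 108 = 1.32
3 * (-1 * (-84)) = 252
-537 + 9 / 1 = -528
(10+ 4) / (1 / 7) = 98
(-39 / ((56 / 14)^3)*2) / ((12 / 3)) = -39 / 128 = -0.30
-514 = -514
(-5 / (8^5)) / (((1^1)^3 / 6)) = -15 / 16384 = -0.00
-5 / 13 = -0.38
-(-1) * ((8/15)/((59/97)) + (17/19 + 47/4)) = 909461/67260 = 13.52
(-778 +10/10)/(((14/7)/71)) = -55167/2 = -27583.50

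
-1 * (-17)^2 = -289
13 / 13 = 1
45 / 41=1.10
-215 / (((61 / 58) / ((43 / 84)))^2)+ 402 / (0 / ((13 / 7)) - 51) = -6563112991 / 111585348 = -58.82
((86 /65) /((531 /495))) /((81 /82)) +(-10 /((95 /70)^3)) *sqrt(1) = -1172698532 /426129093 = -2.75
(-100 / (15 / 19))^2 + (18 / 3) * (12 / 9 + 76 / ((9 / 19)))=153136 / 9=17015.11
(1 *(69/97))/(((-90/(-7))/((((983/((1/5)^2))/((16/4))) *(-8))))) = -791315/291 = -2719.30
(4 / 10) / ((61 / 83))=166 / 305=0.54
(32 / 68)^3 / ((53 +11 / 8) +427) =4096 / 18919963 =0.00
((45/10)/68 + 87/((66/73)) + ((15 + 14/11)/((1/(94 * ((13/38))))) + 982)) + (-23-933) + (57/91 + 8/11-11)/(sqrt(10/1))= 18350253/28424-4828 * sqrt(10)/5005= 642.54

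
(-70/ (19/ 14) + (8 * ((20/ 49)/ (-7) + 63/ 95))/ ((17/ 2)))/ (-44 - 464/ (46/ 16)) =162475197/ 654209045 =0.25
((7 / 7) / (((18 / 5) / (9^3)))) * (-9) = -3645 / 2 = -1822.50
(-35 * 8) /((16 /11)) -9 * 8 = -529 /2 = -264.50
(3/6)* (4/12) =1/6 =0.17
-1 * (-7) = 7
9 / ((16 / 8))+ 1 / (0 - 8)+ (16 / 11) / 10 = 1989 / 440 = 4.52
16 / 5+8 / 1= 56 / 5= 11.20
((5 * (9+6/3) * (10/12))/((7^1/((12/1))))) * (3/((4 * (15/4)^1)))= 110/7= 15.71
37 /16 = 2.31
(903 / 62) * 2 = 29.13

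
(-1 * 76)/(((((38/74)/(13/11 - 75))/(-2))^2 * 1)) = -14442270976/2299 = -6281979.55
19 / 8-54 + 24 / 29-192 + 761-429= 20695 / 232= 89.20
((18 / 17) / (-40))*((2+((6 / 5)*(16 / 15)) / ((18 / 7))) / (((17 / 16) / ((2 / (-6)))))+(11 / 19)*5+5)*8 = -3100804 / 2059125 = -1.51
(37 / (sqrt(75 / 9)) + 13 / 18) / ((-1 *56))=-37 *sqrt(3) / 280 - 13 / 1008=-0.24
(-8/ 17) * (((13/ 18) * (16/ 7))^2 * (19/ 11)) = -2.22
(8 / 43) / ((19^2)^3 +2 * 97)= 8 / 2022981225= 0.00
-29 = -29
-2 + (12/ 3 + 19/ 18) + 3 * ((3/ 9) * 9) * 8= 1351/ 18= 75.06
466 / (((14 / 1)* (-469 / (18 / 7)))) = -0.18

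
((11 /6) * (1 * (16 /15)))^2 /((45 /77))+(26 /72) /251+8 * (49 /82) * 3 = 78346821857 /3751069500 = 20.89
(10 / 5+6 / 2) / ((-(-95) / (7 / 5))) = 7 / 95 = 0.07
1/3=0.33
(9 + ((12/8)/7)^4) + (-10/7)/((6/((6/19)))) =6515795/729904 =8.93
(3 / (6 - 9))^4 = 1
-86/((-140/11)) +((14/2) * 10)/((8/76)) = 47023/70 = 671.76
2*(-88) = -176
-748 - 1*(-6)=-742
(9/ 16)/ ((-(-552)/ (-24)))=-9/ 368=-0.02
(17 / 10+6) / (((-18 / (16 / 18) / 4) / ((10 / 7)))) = -176 / 81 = -2.17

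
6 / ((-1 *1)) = -6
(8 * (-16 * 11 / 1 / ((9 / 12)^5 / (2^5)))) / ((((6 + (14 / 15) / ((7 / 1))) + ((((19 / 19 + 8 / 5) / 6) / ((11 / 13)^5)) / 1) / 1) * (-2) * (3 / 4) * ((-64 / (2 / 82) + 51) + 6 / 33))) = -1634702385479680 / 236987675068599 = -6.90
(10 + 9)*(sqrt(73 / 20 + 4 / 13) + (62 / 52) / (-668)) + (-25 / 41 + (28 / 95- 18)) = -1241275171 / 67648360 + 133*sqrt(1365) / 130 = 19.45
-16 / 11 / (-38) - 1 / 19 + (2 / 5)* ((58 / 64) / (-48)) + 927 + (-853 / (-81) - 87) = 18429780673 / 21669120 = 850.51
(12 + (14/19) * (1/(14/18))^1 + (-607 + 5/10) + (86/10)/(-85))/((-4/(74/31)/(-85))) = -354737833/11780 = -30113.57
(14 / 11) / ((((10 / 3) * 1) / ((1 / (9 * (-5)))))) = -7 / 825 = -0.01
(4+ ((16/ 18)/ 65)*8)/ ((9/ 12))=9616/ 1755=5.48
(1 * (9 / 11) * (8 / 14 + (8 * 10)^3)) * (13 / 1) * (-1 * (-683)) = 286401343644 / 77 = 3719497969.40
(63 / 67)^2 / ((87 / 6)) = 7938 / 130181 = 0.06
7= 7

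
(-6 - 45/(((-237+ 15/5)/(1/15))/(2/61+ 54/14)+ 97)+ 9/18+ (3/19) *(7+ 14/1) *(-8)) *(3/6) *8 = -3250166782/25415407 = -127.88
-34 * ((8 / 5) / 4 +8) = -1428 / 5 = -285.60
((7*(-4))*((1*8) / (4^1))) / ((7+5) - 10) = -28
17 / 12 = 1.42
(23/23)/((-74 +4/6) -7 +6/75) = -75/6019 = -0.01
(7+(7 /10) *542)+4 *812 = 18172 /5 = 3634.40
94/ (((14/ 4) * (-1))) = -188/ 7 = -26.86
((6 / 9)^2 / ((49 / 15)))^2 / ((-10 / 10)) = -400 / 21609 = -0.02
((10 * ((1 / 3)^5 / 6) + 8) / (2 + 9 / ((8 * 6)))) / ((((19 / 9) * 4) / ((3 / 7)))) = 23348 / 125685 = 0.19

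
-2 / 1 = -2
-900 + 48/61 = -54852/61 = -899.21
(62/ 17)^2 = 3844/ 289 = 13.30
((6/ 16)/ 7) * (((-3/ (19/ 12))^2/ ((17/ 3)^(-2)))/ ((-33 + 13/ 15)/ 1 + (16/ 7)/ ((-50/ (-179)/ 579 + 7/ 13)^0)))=-117045/ 565687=-0.21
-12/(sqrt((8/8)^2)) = -12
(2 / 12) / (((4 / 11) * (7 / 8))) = 11 / 21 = 0.52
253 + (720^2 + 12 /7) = 3630583 /7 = 518654.71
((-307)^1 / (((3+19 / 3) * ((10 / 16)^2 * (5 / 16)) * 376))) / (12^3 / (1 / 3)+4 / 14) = -14736 / 106601875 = -0.00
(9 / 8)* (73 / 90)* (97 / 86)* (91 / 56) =92053 / 55040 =1.67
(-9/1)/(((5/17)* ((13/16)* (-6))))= 408/65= 6.28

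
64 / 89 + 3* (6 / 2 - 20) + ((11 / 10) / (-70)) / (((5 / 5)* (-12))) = -37589021 / 747600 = -50.28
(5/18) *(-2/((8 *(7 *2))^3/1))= -5/12644352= -0.00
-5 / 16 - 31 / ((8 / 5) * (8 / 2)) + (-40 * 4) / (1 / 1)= -5285 / 32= -165.16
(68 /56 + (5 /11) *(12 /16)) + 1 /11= 507 /308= 1.65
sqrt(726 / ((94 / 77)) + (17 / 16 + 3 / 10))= sqrt(526682705) / 940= 24.41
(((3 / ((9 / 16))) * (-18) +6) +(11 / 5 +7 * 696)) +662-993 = 22266 / 5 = 4453.20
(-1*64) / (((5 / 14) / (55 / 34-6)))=66752 / 85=785.32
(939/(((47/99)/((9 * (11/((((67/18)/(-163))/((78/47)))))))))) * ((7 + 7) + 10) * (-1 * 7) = 353834336759904/148003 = 2390724085.05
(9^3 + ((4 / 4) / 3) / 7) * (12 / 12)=15310 / 21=729.05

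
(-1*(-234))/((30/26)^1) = 1014/5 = 202.80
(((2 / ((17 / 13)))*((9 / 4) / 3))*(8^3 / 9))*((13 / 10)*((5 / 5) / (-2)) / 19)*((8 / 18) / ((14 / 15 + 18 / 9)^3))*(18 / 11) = -304200 / 4729043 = -0.06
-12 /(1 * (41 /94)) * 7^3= -9436.68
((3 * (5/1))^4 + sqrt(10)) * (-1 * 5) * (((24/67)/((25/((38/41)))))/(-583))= 912 * sqrt(10)/8007505 + 9234000/1601501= 5.77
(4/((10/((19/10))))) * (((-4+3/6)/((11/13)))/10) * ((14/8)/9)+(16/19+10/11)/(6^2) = -46957/3762000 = -0.01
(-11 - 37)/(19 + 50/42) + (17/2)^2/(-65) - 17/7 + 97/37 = -11762943/3569020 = -3.30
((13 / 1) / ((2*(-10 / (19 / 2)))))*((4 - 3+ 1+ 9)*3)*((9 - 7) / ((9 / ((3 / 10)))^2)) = -0.45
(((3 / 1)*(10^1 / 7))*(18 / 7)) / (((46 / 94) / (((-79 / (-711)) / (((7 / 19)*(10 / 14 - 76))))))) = -53580 / 593929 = -0.09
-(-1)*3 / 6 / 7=1 / 14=0.07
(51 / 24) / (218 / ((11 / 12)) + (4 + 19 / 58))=5423 / 617956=0.01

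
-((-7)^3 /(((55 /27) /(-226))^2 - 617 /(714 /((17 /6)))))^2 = -1998081238988403608004 /101804113587569761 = -19626.72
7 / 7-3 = -2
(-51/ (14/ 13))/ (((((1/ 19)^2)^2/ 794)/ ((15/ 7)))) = -514528810965/ 49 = -10500587978.88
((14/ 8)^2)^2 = 9.38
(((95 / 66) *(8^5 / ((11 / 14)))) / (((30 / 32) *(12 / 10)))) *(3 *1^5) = 174325760 / 1089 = 160078.75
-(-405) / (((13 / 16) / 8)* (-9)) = -443.08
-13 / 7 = -1.86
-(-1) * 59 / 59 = 1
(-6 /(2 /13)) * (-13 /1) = 507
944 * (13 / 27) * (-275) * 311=-38872696.30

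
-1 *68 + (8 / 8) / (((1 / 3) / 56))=100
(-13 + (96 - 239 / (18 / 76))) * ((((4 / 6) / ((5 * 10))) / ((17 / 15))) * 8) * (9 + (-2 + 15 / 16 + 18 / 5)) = -1538641 / 1530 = -1005.65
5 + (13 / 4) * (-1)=7 / 4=1.75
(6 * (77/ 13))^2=213444/ 169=1262.98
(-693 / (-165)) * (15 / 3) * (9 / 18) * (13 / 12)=91 / 8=11.38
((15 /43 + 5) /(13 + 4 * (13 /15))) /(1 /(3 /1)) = 10350 /10621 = 0.97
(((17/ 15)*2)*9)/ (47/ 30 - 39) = -612/ 1123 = -0.54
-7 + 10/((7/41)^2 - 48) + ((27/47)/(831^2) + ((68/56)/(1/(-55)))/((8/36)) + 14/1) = -2391827317361647/8142552377596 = -293.74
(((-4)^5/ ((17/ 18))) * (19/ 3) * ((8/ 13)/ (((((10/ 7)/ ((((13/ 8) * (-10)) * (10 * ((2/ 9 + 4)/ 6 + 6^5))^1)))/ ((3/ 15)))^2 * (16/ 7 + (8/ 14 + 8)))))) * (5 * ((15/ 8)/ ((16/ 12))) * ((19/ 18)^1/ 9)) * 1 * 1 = -10046435540144.60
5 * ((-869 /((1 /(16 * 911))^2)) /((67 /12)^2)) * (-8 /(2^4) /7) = 2115199577.50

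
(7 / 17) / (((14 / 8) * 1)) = 4 / 17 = 0.24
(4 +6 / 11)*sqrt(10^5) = 5000*sqrt(10) / 11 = 1437.40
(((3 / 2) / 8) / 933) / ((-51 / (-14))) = 7 / 126888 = 0.00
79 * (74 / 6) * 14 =40922 / 3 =13640.67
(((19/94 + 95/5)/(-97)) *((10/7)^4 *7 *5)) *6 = -270750000/1563737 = -173.14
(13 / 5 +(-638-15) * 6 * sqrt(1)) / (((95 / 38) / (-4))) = 156616 / 25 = 6264.64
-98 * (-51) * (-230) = -1149540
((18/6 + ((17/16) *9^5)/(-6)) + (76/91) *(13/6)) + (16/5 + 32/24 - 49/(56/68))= -11767561/1120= -10506.75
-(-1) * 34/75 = 34/75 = 0.45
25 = 25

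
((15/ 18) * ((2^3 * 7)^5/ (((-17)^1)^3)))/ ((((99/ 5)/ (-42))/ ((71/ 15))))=1368568463360/ 1459161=937914.64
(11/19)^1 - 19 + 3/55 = -19193/1045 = -18.37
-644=-644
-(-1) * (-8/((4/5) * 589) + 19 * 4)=44754/589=75.98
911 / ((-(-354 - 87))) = 911 / 441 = 2.07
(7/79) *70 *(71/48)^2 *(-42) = -8645315/15168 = -569.97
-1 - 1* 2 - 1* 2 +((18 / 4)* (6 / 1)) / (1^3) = 22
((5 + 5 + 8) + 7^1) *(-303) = -7575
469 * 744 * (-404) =-140970144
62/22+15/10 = 95/22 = 4.32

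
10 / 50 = 1 / 5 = 0.20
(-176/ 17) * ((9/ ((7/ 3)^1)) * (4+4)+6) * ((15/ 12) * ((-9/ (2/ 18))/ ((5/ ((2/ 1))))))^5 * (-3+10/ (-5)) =-24738735325095/ 119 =-207888532143.66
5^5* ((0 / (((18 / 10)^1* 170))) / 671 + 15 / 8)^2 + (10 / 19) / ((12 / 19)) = 2109535 / 192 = 10987.16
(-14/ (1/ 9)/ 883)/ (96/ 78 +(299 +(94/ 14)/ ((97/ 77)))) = -79443/ 170115248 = -0.00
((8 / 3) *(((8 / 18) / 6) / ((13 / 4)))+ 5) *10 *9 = 53290 / 117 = 455.47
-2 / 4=-1 / 2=-0.50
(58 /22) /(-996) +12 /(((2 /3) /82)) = 1476.00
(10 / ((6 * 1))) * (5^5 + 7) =5220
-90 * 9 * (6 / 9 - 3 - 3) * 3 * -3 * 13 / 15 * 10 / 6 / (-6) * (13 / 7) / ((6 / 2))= 40560 / 7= 5794.29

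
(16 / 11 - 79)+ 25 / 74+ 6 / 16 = -250167 / 3256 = -76.83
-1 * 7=-7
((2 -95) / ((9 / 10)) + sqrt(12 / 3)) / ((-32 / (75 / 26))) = 475 / 52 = 9.13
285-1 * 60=225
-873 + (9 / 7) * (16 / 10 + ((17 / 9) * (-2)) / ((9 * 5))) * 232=-132547 / 315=-420.78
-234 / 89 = -2.63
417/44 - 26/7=5.76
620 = 620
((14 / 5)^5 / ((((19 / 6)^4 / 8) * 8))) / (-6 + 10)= 0.43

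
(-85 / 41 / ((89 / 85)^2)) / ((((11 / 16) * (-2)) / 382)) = 525.36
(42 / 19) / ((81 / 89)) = 1246 / 513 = 2.43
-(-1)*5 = 5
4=4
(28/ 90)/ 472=7/ 10620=0.00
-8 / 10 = -4 / 5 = -0.80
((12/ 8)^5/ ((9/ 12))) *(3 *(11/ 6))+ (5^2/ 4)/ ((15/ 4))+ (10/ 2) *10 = 5153/ 48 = 107.35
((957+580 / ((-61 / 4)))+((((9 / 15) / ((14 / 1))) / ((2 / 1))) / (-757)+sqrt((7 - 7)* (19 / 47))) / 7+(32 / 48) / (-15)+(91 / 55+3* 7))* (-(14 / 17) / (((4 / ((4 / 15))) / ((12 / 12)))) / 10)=-4218353482727 / 816016855500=-5.17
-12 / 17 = -0.71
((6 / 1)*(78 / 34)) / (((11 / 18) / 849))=3575988 / 187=19122.93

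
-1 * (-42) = 42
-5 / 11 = -0.45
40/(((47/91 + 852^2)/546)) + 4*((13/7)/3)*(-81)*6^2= -3338786815104/462401177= -7220.54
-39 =-39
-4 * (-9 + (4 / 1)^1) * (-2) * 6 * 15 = -3600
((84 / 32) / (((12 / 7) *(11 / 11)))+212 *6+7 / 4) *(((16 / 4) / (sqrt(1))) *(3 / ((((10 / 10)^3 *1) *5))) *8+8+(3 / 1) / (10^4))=11100170427 / 320000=34688.03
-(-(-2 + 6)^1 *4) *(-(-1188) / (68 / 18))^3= 2444594587776 / 4913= 497576753.06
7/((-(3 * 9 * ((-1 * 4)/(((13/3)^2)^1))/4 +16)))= -1183/2461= -0.48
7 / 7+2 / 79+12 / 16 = 561 / 316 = 1.78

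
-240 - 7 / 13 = -3127 / 13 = -240.54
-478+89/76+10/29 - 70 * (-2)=-741611/2204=-336.48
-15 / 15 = -1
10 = 10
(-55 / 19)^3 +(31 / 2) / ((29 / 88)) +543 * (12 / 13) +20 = 1406721349 / 2585843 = 544.01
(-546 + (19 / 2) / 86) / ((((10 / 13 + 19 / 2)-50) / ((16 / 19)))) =9764872 / 843961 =11.57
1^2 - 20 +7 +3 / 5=-57 / 5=-11.40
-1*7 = -7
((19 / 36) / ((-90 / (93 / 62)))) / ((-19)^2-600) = 0.00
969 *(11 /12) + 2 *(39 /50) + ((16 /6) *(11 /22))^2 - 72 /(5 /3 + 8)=23076041 /26100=884.14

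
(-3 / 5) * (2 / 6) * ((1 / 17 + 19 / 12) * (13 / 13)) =-67 / 204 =-0.33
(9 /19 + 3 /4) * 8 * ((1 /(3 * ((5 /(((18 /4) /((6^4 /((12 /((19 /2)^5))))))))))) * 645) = 10664 /47045881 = 0.00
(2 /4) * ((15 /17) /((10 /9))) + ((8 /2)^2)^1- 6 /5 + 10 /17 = 5367 /340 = 15.79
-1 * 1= -1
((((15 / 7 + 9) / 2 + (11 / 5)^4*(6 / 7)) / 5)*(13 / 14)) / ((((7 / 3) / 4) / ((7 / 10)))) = 4376619 / 765625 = 5.72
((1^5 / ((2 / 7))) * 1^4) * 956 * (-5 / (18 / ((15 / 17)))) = -41825 / 51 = -820.10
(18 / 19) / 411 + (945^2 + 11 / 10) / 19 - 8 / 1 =1223237577 / 26030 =46993.38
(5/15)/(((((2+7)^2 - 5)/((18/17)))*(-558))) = -1/120156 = -0.00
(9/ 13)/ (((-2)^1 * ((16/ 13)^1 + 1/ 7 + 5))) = -63/ 1160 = -0.05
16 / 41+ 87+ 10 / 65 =46661 / 533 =87.54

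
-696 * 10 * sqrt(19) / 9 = -3370.88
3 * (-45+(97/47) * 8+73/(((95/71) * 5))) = -1177272/22325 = -52.73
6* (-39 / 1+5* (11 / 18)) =-647 / 3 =-215.67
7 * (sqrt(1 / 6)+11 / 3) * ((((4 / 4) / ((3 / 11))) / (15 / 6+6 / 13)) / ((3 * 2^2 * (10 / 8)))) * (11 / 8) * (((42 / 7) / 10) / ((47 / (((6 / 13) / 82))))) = 11 * sqrt(6) / 1156200+121 / 578100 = 0.00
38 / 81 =0.47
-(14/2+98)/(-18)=35/6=5.83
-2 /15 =-0.13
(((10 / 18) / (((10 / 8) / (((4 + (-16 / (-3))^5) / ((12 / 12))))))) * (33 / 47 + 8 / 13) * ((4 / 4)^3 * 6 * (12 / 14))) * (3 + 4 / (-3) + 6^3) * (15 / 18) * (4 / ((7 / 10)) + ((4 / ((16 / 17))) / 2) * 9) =42166456777100 / 719523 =58603348.02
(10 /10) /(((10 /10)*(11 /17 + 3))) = 17 /62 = 0.27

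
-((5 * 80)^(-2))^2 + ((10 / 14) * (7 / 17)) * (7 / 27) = 895999999541 / 11750400000000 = 0.08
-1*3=-3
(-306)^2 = 93636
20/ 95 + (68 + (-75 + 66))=1125/ 19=59.21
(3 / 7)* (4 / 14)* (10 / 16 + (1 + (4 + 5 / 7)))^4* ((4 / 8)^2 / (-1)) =-47646901875 / 963780608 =-49.44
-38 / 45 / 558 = -19 / 12555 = -0.00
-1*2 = -2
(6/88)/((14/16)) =6/77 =0.08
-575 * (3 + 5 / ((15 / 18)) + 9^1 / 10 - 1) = -10235 / 2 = -5117.50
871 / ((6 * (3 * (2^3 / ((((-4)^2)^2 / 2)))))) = 6968 / 9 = 774.22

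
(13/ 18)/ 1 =13/ 18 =0.72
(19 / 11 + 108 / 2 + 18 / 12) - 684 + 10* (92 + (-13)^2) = 43631 / 22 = 1983.23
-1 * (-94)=94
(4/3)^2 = 16/9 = 1.78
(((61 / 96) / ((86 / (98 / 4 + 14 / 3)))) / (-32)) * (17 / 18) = -181475 / 28532736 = -0.01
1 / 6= 0.17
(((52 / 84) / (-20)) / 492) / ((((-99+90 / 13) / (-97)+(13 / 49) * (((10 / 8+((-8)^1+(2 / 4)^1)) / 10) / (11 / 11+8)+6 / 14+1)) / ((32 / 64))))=-803257 / 33448059940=-0.00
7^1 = 7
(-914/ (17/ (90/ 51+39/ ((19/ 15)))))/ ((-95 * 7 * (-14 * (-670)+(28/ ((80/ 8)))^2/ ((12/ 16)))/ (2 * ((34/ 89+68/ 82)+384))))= 101318699711700/ 469207320042937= 0.22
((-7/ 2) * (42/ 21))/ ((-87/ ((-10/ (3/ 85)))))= -5950/ 261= -22.80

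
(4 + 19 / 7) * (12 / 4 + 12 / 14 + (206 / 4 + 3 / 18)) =54802 / 147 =372.80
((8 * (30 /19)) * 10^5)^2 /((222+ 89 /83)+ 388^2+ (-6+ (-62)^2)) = 15936000000000000 /1544143927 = 10320281.50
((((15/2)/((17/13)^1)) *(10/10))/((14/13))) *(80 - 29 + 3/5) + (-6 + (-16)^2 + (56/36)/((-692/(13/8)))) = 1555780939/2964528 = 524.80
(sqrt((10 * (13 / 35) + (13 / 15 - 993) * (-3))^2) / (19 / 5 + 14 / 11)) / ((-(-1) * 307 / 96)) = 12238336 / 66619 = 183.71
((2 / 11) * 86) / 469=172 / 5159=0.03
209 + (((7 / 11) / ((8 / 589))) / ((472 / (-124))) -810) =-6368597 / 10384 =-613.31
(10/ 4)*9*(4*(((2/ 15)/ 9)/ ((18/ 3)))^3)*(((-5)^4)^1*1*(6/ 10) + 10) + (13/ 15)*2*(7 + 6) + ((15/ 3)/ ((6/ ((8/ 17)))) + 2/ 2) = 120088601/ 5019165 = 23.93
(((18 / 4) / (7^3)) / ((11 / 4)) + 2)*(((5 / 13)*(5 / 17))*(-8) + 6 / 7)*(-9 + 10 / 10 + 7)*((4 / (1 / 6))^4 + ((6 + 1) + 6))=10924367512 / 343343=31817.65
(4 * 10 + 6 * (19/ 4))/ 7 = 137/ 14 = 9.79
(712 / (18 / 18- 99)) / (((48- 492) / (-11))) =-979 / 5439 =-0.18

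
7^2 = 49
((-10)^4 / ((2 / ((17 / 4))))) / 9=21250 / 9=2361.11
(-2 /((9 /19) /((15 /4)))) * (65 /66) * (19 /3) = -117325 /1188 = -98.76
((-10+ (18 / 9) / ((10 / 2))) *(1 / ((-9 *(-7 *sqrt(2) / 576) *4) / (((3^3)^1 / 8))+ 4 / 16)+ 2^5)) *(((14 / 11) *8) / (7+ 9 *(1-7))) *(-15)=-220953600 / 174229+ 24385536 *sqrt(2) / 174229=-1070.24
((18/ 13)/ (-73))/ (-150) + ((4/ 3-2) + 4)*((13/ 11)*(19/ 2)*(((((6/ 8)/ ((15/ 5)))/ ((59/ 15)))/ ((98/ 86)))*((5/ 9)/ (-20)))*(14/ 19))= -330575587/ 7760352600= -0.04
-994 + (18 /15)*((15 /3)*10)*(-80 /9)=-4582 /3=-1527.33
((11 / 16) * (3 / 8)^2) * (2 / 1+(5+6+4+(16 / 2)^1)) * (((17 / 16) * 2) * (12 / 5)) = 25245 / 2048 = 12.33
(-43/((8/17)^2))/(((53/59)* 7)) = -733193/23744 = -30.88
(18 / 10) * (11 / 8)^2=1089 / 320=3.40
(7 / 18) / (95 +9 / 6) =7 / 1737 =0.00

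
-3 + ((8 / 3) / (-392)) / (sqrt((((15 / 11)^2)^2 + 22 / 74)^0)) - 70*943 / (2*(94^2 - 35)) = -8741777 / 1293747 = -6.76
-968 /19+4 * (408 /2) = 765.05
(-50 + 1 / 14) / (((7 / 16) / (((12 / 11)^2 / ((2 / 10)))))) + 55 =-3700145 / 5929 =-624.08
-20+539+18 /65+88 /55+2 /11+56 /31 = 11589307 /22165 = 522.87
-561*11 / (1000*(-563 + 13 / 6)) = 18513 / 1682500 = 0.01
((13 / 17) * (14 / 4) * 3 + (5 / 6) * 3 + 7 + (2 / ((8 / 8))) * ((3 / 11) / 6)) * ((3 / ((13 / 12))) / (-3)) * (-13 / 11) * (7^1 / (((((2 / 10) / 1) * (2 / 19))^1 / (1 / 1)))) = 13147050 / 2057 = 6391.37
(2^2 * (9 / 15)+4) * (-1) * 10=-64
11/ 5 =2.20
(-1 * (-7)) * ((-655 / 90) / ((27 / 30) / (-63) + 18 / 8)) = -64190 / 2817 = -22.79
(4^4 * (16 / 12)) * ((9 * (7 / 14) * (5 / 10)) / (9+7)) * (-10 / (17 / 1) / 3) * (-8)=75.29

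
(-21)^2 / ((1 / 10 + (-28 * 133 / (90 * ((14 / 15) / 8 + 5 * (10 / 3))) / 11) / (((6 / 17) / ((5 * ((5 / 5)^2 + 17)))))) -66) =-2571030 / 717397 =-3.58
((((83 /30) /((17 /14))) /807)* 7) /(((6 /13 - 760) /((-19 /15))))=1004549 /30478816350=0.00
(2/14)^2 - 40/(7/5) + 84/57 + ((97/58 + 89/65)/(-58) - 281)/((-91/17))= 67290990727/2646441980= 25.43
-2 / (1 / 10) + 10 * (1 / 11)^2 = -2410 / 121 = -19.92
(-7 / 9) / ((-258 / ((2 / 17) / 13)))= 0.00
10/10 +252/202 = 227/101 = 2.25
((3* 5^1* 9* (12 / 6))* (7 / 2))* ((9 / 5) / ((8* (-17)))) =-1701 / 136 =-12.51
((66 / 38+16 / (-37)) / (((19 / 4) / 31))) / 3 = 113708 / 40071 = 2.84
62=62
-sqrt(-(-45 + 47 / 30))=-sqrt(39090) / 30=-6.59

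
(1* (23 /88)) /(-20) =-23 /1760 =-0.01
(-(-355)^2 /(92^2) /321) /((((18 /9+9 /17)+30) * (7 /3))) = -2142425 /3505763408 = -0.00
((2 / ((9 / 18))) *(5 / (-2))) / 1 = -10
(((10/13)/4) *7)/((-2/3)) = -105/52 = -2.02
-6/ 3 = -2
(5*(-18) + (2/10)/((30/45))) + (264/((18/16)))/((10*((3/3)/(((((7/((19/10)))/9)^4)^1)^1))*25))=-2300225972371/25651082430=-89.67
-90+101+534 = 545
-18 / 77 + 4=290 / 77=3.77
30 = 30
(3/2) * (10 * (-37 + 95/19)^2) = 15360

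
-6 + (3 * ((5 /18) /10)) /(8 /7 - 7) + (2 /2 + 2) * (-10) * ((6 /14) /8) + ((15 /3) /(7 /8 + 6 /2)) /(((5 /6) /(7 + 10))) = 499154 /26691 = 18.70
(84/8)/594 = 7/396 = 0.02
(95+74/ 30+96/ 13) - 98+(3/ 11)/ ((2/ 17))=39337/ 4290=9.17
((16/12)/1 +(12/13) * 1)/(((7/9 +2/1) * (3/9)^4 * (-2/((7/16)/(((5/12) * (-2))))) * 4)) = 56133/13000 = 4.32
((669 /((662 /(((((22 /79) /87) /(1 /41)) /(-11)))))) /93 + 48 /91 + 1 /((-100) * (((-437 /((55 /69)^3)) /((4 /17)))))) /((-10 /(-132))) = 60569196961166279144 /8701268082509018835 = 6.96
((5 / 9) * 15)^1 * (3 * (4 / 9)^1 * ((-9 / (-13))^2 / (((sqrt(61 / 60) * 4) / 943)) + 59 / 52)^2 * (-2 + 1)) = -8752441174225 / 62719956- 12518325 * sqrt(915) / 134017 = -142373.46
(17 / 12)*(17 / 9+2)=595 / 108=5.51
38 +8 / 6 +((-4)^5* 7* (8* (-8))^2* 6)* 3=-1585446794 / 3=-528482264.67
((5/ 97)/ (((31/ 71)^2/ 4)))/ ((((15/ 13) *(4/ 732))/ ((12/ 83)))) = 191880624/ 7737011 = 24.80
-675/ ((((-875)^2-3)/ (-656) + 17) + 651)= 73800/ 54569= 1.35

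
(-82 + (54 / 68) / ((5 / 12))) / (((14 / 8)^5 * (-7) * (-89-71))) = -217856 / 50000825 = -0.00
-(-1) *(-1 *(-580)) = 580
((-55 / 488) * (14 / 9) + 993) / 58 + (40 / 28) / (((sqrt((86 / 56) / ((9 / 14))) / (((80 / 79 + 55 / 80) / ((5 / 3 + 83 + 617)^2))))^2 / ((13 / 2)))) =36760881588907081166065531 / 2147540419211637586608000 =17.12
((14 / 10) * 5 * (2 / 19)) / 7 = 2 / 19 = 0.11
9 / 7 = 1.29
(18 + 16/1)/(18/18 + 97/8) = 272/105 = 2.59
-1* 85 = -85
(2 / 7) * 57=114 / 7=16.29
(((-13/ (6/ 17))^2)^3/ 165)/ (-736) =-20562.90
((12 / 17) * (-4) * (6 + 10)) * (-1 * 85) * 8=30720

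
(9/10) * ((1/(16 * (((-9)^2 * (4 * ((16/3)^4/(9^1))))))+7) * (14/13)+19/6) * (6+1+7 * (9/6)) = 18386784129/109051904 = 168.61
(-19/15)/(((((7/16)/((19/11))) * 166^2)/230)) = -66424/1591359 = -0.04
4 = 4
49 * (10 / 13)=490 / 13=37.69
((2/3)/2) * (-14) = -14/3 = -4.67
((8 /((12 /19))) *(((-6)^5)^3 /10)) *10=-5955676471296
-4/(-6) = 2/3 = 0.67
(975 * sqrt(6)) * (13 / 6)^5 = 120670225 * sqrt(6) / 2592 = 114035.68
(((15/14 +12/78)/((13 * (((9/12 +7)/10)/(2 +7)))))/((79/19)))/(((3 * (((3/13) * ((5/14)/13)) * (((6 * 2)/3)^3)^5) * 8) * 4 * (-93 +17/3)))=-12711/2755814225870848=-0.00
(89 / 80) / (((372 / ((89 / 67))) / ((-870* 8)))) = -229709 / 8308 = -27.65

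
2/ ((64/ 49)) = 49/ 32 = 1.53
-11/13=-0.85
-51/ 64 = -0.80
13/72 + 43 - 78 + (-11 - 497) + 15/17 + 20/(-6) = -667411/1224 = -545.27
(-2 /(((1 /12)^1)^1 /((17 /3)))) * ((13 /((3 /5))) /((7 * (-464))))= 1105 /1218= 0.91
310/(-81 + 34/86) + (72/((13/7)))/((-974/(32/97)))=-4106998067/1064247431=-3.86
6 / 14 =3 / 7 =0.43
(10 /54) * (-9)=-5 /3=-1.67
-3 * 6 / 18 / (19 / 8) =-8 / 19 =-0.42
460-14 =446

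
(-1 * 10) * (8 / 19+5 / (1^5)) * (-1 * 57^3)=10039410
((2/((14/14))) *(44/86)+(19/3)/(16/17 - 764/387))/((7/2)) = -1492657/1022798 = -1.46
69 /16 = 4.31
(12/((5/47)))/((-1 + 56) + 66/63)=2.01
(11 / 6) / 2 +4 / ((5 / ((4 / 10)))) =1.24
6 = 6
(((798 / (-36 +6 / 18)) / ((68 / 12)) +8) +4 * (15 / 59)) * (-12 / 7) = -8.69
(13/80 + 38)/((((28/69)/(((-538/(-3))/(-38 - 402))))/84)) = -56666733/17600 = -3219.70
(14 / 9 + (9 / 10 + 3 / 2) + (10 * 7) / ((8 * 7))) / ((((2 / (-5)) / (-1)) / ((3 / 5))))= 937 / 120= 7.81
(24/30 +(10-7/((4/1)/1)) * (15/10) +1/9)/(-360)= -4783/129600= -0.04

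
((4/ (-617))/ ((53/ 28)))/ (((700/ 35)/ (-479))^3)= 47.05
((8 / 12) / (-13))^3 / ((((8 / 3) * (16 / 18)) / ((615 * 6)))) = -1845 / 8788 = -0.21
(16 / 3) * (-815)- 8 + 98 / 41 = -535330 / 123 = -4352.28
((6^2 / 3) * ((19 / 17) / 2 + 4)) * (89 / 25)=16554 / 85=194.75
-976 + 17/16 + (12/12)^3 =-15583/16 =-973.94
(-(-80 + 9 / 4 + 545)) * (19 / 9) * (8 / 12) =-11837 / 18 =-657.61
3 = 3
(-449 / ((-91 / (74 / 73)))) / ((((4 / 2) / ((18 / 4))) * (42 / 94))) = 2342433 / 93002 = 25.19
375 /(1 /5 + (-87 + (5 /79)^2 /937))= -3654885625 /845984151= -4.32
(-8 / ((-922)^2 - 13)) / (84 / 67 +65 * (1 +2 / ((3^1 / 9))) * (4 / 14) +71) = -536 / 11519312121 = -0.00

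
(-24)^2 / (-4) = -144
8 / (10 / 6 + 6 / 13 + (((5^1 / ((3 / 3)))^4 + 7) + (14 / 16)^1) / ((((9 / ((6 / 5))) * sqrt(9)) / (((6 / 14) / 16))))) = 232960 / 83913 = 2.78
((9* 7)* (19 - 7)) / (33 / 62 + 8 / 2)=46872 / 281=166.80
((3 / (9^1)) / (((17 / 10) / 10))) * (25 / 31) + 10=11.58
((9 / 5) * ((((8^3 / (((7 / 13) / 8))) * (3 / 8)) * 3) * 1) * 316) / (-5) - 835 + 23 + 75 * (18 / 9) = -170482826 / 175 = -974187.58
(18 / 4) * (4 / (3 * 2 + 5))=18 / 11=1.64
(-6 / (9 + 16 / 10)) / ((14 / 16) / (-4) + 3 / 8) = -192 / 53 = -3.62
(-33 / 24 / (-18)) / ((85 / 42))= 77 / 2040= 0.04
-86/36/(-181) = 43/3258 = 0.01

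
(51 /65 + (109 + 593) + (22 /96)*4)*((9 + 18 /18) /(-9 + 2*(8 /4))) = -548887 /390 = -1407.40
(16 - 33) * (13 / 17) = -13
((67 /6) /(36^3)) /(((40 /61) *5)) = 4087 /55987200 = 0.00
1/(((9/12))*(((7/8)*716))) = 8/3759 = 0.00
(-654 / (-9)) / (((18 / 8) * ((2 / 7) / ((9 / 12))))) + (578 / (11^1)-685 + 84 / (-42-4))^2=231813092428 / 576081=402396.70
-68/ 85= -4/ 5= -0.80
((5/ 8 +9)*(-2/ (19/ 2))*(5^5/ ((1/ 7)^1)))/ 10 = -336875/ 76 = -4432.57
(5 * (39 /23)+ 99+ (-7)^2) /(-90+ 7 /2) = -1.81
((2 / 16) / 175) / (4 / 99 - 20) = -99 / 2766400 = -0.00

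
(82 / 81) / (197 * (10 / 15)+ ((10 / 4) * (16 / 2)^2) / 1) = 41 / 11799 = 0.00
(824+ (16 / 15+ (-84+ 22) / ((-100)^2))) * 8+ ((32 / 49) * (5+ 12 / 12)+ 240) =628829443 / 91875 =6844.40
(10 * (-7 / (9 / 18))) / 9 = -140 / 9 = -15.56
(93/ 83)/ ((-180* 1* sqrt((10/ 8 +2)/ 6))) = -31* sqrt(78)/ 32370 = -0.01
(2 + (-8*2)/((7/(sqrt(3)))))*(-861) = -1722 + 1968*sqrt(3) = 1686.68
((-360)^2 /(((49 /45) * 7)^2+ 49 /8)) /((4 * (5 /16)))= 1614.37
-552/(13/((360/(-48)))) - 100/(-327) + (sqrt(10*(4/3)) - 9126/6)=-5110691/4251 + 2*sqrt(30)/3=-1198.58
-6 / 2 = -3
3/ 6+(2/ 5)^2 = 33/ 50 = 0.66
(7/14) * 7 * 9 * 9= 567/2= 283.50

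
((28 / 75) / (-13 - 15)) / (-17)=1 / 1275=0.00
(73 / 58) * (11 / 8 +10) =14.32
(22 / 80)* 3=33 / 40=0.82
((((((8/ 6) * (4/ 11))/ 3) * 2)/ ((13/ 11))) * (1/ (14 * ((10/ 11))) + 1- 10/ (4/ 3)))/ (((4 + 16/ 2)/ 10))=-3596/ 2457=-1.46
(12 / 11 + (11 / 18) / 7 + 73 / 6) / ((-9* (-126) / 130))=601120 / 392931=1.53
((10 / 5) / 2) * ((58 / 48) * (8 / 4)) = 29 / 12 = 2.42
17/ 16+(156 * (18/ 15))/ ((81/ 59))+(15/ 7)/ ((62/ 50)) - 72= 10490917/ 156240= 67.15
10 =10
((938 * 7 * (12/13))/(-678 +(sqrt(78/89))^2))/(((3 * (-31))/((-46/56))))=-960043/12143196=-0.08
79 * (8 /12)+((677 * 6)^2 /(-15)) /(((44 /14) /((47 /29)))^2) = -446409512411 /1526415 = -292456.19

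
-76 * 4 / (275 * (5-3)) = -0.55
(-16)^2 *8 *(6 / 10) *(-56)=-344064 / 5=-68812.80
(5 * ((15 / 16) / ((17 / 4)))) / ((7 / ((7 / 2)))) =75 / 136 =0.55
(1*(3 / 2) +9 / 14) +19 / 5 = 208 / 35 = 5.94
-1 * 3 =-3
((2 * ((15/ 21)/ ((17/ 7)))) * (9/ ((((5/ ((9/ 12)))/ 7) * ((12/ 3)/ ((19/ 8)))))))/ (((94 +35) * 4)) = 1197/ 187136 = 0.01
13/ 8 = 1.62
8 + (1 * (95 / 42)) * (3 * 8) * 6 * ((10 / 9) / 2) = 3968 / 21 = 188.95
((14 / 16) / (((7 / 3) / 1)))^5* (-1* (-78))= 9477 / 16384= 0.58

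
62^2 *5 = 19220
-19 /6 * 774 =-2451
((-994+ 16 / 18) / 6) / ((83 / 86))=-384334 / 2241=-171.50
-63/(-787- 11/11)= 63/788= 0.08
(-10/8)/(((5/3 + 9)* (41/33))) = -495/5248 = -0.09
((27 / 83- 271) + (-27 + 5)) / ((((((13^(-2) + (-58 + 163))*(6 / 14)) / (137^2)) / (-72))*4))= 1618118808852 / 736459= 2197160.75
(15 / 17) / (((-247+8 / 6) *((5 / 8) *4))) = -18 / 12529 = -0.00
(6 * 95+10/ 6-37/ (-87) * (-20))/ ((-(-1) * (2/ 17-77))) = -832915/ 113709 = -7.32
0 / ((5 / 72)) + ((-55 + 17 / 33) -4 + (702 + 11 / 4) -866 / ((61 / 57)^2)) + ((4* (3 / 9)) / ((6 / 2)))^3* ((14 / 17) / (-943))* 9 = -23361372858121 / 212597414964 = -109.89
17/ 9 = 1.89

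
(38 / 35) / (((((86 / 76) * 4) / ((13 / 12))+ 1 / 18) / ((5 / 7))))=168948 / 922327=0.18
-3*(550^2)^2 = -274518750000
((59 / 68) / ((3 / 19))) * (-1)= -5.50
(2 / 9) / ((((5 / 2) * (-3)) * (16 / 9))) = -1 / 60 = -0.02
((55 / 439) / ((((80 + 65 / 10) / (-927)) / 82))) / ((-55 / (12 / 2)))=912168 / 75947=12.01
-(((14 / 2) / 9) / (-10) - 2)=187 / 90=2.08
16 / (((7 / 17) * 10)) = 136 / 35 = 3.89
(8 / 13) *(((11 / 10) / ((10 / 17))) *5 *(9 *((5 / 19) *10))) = 33660 / 247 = 136.28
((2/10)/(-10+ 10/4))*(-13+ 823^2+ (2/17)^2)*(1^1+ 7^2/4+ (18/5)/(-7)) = -174506068412/758625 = -230029.42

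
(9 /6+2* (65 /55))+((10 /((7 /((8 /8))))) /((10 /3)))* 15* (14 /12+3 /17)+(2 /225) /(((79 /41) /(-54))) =12.25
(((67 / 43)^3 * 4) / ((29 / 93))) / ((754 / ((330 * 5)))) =92304164700 / 869250031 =106.19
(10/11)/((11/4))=0.33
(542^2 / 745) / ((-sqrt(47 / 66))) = -293764 * sqrt(3102) / 35015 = -467.27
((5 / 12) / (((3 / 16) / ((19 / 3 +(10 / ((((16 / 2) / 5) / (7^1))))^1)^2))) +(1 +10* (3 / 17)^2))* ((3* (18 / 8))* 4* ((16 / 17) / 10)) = 1044116482 / 73695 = 14168.08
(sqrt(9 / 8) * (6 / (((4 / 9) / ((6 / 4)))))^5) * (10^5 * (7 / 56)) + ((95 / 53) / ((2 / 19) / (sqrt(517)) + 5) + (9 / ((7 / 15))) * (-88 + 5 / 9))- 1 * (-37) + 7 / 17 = -48516657150004 / 29427963747- 3610 * sqrt(517) / 247293813 + 32688603759375 * sqrt(2) / 1024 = 45145180745.43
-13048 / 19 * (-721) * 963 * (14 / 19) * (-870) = -110345032818720 / 361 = -305664910855.18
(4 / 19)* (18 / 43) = 72 / 817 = 0.09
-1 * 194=-194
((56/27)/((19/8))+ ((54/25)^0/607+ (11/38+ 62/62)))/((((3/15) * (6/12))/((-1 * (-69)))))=155015285/103797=1493.45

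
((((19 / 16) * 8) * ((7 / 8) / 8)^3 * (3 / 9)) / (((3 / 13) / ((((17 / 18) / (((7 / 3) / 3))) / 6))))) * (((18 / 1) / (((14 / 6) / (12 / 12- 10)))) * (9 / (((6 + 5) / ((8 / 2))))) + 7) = -0.80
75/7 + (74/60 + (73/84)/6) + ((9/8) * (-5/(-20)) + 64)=76.37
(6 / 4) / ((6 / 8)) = 2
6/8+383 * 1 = 1535/4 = 383.75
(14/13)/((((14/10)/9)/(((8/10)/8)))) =9/13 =0.69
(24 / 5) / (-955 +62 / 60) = -144 / 28619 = -0.01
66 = 66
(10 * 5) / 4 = 25 / 2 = 12.50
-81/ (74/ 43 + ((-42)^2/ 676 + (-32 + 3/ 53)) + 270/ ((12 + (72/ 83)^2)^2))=4458878050649256/ 1428643852829669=3.12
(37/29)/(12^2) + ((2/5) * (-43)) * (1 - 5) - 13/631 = 906304559/13175280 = 68.79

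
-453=-453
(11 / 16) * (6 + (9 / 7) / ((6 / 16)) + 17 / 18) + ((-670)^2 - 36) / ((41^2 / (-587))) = -531157898951 / 3388896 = -156734.79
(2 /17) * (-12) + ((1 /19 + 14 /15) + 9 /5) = 6658 /4845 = 1.37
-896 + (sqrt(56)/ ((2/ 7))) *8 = -896 + 56 *sqrt(14) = -686.47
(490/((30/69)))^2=1270129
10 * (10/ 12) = 25/ 3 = 8.33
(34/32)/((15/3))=17/80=0.21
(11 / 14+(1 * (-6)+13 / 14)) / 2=-15 / 7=-2.14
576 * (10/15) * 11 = 4224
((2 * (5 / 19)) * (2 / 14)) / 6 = 5 / 399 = 0.01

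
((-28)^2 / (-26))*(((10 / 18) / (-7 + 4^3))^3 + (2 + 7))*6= -952600296032 / 585024687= -1628.31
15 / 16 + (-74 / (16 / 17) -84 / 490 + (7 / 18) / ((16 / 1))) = -784573 / 10080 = -77.83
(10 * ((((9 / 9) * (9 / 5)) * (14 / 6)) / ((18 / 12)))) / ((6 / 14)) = 196 / 3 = 65.33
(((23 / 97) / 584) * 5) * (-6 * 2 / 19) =-0.00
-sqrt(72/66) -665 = -665 -2*sqrt(33)/11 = -666.04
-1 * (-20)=20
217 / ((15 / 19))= 4123 / 15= 274.87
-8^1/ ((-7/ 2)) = 16/ 7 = 2.29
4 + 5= 9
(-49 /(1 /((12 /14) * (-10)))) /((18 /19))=1330 /3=443.33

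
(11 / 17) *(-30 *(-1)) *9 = 2970 / 17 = 174.71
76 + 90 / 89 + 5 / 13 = 89547 / 1157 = 77.40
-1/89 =-0.01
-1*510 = -510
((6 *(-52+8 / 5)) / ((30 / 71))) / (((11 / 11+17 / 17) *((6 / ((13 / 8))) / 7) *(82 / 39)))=-5291559 / 16400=-322.66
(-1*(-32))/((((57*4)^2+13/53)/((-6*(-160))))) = 325632/551033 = 0.59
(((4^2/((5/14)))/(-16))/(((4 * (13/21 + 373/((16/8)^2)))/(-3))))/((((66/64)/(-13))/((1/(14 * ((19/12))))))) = -104832/8239825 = -0.01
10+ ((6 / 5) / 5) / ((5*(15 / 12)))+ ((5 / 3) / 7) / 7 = 925403 / 91875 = 10.07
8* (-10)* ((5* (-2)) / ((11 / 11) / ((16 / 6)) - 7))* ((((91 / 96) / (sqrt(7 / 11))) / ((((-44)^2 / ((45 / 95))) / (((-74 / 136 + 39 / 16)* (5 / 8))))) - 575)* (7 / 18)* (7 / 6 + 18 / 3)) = 276920000 / 1431 - 251899375* sqrt(77) / 19090013184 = 193514.91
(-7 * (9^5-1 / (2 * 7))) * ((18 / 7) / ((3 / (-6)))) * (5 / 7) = 74401650 / 49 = 1518401.02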